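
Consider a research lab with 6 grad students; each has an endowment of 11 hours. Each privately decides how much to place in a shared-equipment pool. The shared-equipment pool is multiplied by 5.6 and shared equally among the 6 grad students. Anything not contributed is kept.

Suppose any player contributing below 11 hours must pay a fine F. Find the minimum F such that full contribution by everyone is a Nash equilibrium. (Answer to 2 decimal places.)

0.73 hours

Given the others contribute fully, the best deviation is to contribute 0 (any partial contribution still incurs the fine and gives up units whose private return 0.9333 is below 1).
Deviating from 11 to 0 saves 11 hours but forfeits the deviator's share of the drop in the shared-equipment pool: 5.6/6 × 11 = 10.27.
So the deviation gain is 11 − 10.27 = 0.73, and the fine must be at least 0.73 hours to wipe it out.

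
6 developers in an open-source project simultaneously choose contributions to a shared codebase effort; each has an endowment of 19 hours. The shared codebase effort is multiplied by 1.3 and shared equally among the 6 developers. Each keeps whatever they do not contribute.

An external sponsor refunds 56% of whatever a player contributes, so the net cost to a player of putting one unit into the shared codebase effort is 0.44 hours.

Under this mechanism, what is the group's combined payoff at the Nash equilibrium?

Even with the mechanism, each unit contributed returns only (1.3/6) / 0.44 = 0.4924 per unit of net cost, so contributing nothing is still dominant.
At the Nash equilibrium no one contributes; group total payoff = 6 × 19 = 114.

114.00 hours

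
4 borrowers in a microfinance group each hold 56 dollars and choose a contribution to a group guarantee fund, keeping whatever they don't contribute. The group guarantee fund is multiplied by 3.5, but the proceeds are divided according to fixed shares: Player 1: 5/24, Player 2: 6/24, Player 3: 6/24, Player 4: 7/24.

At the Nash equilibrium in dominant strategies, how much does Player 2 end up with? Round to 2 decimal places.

105.00 dollars

A player with share s gets back 3.5·s per unit contributed, so full contribution is dominant for anyone with s > 1/3.5 = 0.2857 and zero contribution is dominant for anyone below.
The only share above 0.2857 is Player 4's 7/24, contributing 56; the remaining 3 contribute 0. Total contributed: 56.
Player 2 keeps 56 and receives 3.5 × 56 × 6/24 = 49.00 from the group guarantee fund, for a payoff of 105.00.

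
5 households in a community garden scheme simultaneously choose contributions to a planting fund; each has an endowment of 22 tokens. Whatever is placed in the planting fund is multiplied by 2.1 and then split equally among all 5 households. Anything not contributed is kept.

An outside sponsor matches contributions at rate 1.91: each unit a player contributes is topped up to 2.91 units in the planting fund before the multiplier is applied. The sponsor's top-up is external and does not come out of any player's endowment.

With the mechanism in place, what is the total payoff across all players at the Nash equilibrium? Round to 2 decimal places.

672.21 tokens

Under the mechanism each unit contributed yields 2.1 × 2.91 / 5 = 1.2222 back to its contributor per unit of net cost, which exceeds 1, making full contribution the dominant choice for everyone.
So the Nash equilibrium is full contribution by all 5; the group earns 2.1 × 2.91 × 110 = 672.21.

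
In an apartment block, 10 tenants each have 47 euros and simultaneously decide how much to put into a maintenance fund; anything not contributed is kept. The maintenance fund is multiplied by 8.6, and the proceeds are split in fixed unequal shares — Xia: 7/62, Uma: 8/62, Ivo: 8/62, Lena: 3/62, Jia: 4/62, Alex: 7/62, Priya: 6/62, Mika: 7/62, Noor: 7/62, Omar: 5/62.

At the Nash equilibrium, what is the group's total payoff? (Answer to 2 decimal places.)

1184.40 euros

A player with share s gets back 8.6·s per unit contributed, so full contribution is dominant for anyone with s > 1/8.6 = 0.1163 and zero contribution is dominant for anyone below.
Uma and Ivo are above the threshold, contributing 47 each; the remaining 8 contribute 0. Total contributed: 94.
The maintenance fund pays out 8.6 × 94 = 808.40 in total (split across the unequal shares, but the aggregate is all that matters for the group sum).
The 8 free-riders keep 47 each, adding 376. Group total = 376 + 808.40 = 1184.40.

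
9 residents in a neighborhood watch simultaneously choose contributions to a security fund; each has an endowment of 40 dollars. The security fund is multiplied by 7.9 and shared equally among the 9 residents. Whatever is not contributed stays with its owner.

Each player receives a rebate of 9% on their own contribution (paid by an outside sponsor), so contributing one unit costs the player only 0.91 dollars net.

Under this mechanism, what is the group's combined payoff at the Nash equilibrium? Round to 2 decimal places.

The effective private return is (7.9/9) / 0.91 = 0.9646, which is still under 1, so the mechanism doesn't change anyone's dominant strategy: zero contribution.
At the Nash equilibrium no one contributes; group total payoff = 9 × 40 = 360.

360.00 dollars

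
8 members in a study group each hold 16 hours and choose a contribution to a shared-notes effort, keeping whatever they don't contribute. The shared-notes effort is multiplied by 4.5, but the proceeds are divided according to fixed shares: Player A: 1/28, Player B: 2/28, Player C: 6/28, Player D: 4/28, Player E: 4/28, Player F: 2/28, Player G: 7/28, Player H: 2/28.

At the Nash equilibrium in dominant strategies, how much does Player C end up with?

31.43 hours

For player j, contributing a unit is worthwhile iff 4.5 × (j's share) ≥ 1, i.e. iff j's share is at least 0.2222.
Player G alone (share 7/28) is above the threshold, contributing 16; the remaining 7 contribute 0. Total contributed: 16.
Player C keeps 16 and receives 4.5 × 16 × 6/28 = 15.43 from the shared-notes effort, for a payoff of 31.43.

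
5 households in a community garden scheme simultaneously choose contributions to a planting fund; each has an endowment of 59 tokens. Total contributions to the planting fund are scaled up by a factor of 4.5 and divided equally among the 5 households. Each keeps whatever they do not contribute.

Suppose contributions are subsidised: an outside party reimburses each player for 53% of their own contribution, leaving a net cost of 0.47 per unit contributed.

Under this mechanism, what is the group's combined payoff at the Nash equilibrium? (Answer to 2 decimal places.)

The effective private return per unit is now (4.5/5) / 0.47 = 1.9149 > 1, so every player's dominant strategy flips to full contribution.
At the Nash equilibrium everyone contributes 59. Group total payoff = 5 × (59 × 0.53 + 4.5 × 59) = 1483.85.

1483.85 tokens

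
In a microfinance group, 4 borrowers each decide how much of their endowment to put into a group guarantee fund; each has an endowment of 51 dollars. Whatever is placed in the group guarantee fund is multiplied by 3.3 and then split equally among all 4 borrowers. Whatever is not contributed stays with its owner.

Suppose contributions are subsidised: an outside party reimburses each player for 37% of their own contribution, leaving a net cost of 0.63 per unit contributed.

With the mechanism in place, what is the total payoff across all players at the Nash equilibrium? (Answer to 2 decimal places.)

Under the mechanism each unit contributed yields (3.3/4) / 0.63 = 1.3095 back to its contributor per unit of net cost, which exceeds 1, making full contribution the dominant choice for everyone.
At the Nash equilibrium everyone contributes 51. Group total payoff = 4 × (51 × 0.37 + 3.3 × 51) = 748.68.

748.68 dollars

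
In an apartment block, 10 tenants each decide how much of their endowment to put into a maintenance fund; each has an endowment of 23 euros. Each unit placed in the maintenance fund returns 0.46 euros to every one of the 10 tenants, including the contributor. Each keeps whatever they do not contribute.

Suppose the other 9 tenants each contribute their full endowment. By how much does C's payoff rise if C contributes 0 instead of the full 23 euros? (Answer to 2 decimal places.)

12.42 euros

Switching from a contribution of 23 to 0 lets C keep an extra 23 euros, but lowers the maintenance fund by 23, which costs C their own share of that drop: 0.46 × 23 = 10.58.
Net gain = 23 − 10.58 = 12.42. The private return per contributed unit (0.46) is below 1, so free-riding is indeed the best response regardless of what the others do.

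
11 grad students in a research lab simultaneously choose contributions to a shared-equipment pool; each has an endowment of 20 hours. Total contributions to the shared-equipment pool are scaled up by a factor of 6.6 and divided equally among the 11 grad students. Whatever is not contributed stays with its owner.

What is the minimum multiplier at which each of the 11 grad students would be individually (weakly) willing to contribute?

A contributed unit returns (multiplier)/11 to its contributor.
This reaches 1 exactly when the multiplier is 11.

11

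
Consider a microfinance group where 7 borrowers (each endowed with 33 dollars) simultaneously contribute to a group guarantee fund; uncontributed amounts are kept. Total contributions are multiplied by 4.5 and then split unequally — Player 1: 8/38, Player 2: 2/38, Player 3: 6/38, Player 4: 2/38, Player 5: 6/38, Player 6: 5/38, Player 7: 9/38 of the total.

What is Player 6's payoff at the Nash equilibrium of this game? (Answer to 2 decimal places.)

Player j's private return per contributed unit is 4.5 × (j's share). Contributing is weakly dominant for j when that share is at least 1/4.5 = 0.2222, and contributing 0 is dominant otherwise.
Player 7 alone (share 9/38) is above the threshold, contributing 33; the remaining 6 contribute 0. Total contributed: 33.
Player 6 keeps 33 and receives 4.5 × 33 × 5/38 = 19.54 from the group guarantee fund, for a payoff of 52.54.

52.54 dollars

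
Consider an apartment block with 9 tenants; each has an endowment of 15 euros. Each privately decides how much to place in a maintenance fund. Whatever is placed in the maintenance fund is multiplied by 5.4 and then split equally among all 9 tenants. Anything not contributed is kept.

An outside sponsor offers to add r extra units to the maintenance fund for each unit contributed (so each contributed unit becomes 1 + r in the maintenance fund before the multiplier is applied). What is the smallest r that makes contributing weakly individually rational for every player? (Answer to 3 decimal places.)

With matching at rate r, one contributed unit becomes (1 + r) in the maintenance fund and returns 5.4 × (1 + r) / 9 to the contributor.
Setting this equal to 1: 1 + r = 9/5.4 = 1.6667.
So the minimum matching rate is r = 1.6667 − 1 = 0.667.

0.667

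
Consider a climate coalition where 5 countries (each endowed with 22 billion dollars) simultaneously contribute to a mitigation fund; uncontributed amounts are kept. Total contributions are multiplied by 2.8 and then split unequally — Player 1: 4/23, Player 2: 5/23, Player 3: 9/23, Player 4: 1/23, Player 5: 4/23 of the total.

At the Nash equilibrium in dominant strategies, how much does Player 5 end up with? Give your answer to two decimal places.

For player j, contributing a unit is worthwhile iff 2.8 × (j's share) ≥ 1, i.e. iff j's share is at least 0.3571.
Only Player 3 (9/23) clears that bar, contributing 22; the remaining 4 contribute 0. Total contributed: 22.
Player 5 keeps 22 and receives 2.8 × 22 × 4/23 = 10.71 from the mitigation fund, for a payoff of 32.71.

32.71 billion dollars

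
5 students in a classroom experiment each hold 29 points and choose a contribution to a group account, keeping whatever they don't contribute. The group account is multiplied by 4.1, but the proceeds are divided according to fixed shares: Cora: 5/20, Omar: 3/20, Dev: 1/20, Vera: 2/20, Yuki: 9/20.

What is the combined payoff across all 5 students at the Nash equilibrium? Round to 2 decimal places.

324.80 points

Player j's private return per contributed unit is 4.1 × (j's share). Contributing is weakly dominant for j when that share is at least 1/4.1 = 0.2439, and contributing 0 is dominant otherwise.
Cora and Yuki clear that bar, contributing 29 each; the remaining 3 contribute 0. Total contributed: 58.
The group account pays out 4.1 × 58 = 237.80 in total (split across the unequal shares, but the aggregate is all that matters for the group sum).
The 3 free-riders keep 29 each, adding 87. Group total = 87 + 237.80 = 324.80.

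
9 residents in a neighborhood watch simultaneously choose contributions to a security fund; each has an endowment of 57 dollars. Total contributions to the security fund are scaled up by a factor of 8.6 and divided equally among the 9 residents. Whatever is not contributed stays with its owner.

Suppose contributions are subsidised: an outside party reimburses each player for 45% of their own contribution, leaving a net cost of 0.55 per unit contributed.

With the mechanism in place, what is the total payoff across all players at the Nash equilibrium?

Under the mechanism each unit contributed yields (8.6/9) / 0.55 = 1.7374 back to its contributor per unit of net cost, which exceeds 1, making full contribution the dominant choice for everyone.
At the Nash equilibrium everyone contributes 57. Group total payoff = 9 × (57 × 0.45 + 8.6 × 57) = 4642.65.

4642.65 dollars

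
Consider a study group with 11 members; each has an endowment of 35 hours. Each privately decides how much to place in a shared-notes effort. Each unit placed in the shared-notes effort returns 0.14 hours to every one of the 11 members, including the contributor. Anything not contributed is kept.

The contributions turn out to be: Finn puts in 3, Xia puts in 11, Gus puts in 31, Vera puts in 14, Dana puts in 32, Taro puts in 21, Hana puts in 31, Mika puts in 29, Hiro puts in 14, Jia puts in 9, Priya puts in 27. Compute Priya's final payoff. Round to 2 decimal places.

Total contributed: 3 + 11 + 31 + 14 + 32 + 21 + 31 + 29 + 14 + 9 + 27 = 222.
Each receives 0.14 × 222 = 31.08 from the shared-notes effort.
Priya keeps 35 − 27 = 8, so Priya's payoff is 8 + 31.08 = 39.08.

39.08 hours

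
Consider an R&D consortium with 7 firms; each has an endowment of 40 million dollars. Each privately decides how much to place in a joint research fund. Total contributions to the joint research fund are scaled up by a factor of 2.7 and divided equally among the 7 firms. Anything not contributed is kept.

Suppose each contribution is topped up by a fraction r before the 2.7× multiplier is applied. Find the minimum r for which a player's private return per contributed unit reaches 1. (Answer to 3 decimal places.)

With matching at rate r, one contributed unit becomes (1 + r) in the joint research fund and returns 2.7 × (1 + r) / 7 to the contributor.
Setting this equal to 1: 1 + r = 7/2.7 = 2.5926.
So the minimum matching rate is r = 2.5926 − 1 = 1.593.

1.593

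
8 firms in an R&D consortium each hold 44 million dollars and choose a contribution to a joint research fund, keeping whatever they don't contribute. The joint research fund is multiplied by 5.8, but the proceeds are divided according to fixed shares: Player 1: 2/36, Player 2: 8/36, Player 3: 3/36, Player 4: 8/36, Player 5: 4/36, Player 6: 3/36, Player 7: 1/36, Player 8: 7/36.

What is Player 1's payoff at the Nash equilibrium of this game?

86.53 million dollars

Player j's private return per contributed unit is 5.8 × (j's share). Contributing is weakly dominant for j when that share is at least 1/5.8 = 0.1724, and contributing 0 is dominant otherwise.
Player 2, Player 4 and Player 8 are above the threshold, contributing 44 each; the remaining 5 contribute 0. Total contributed: 132.
Player 1 keeps 44 and receives 5.8 × 132 × 2/36 = 42.53 from the joint research fund, for a payoff of 86.53.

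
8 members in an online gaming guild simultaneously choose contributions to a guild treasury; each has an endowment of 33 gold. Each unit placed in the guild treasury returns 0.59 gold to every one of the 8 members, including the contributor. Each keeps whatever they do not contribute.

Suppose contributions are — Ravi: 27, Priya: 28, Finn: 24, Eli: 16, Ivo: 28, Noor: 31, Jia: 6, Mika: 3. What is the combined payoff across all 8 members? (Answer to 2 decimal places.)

870.36 gold

Total contributed: 27 + 28 + 24 + 16 + 28 + 31 + 6 + 3 = 163; total kept: 8 × 33 − 163 = 101.
The guild treasury pays out 0.59 × 8 × 163 = 769.36 in aggregate.
Group total = 101 + 769.36 = 870.36.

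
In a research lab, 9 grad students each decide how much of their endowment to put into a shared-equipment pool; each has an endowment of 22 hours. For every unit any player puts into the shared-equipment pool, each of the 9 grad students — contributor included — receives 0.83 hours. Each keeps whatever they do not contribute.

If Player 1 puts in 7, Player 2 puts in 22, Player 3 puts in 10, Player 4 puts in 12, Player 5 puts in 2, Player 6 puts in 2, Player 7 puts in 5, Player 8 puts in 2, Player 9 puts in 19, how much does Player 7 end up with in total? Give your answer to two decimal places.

Total contributed: 7 + 22 + 10 + 12 + 2 + 2 + 5 + 2 + 19 = 81.
Each receives 0.83 × 81 = 67.23 from the shared-equipment pool.
Player 7 keeps 22 − 5 = 17, so Player 7's payoff is 17 + 67.23 = 84.23.

84.23 hours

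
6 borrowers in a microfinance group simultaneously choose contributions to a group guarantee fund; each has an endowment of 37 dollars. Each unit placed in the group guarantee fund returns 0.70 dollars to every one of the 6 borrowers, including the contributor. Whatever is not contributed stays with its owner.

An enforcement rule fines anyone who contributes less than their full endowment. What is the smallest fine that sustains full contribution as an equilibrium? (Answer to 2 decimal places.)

Given the others contribute fully, the best deviation is to contribute 0 (any partial contribution still incurs the fine and gives up units whose private return 0.70 is below 1).
Deviating from 37 to 0 saves 37 dollars but forfeits the deviator's share of the drop in the group guarantee fund: 0.70 × 37 = 25.90.
So the deviation gain is 37 − 25.90 = 11.10, and the fine must be at least 11.10 dollars to wipe it out.

11.10 dollars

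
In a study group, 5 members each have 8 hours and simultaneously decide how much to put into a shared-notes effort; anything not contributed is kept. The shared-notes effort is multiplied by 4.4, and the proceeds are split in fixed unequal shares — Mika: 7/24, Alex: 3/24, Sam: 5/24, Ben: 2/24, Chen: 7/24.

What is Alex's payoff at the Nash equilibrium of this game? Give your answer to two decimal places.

For player j, contributing a unit is worthwhile iff 4.4 × (j's share) ≥ 1, i.e. iff j's share is at least 0.2273.
Mika and Chen clear that bar, contributing 8 each; the remaining 3 contribute 0. Total contributed: 16.
Alex keeps 8 and receives 4.4 × 16 × 3/24 = 8.80 from the shared-notes effort, for a payoff of 16.80.

16.80 hours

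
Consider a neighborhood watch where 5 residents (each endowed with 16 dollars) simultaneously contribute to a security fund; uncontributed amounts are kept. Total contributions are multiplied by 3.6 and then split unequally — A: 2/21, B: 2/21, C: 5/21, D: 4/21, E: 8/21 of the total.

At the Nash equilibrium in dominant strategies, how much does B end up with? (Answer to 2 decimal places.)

21.49 dollars

Player j's private return per contributed unit is 3.6 × (j's share). Contributing is weakly dominant for j when that share is at least 1/3.6 = 0.2778, and contributing 0 is dominant otherwise.
E alone (share 8/21) is above the threshold, contributing 16; the remaining 4 contribute 0. Total contributed: 16.
B keeps 16 and receives 3.6 × 16 × 2/21 = 5.49 from the security fund, for a payoff of 21.49.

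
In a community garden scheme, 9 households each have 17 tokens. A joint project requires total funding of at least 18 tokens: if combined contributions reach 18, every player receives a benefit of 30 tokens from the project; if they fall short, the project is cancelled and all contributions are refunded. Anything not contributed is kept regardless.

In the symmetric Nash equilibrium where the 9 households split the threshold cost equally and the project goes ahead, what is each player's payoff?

Equal share of the threshold: 18/9 = 2.
At this profile no one gains by cutting their contribution: any cut drops the total below 18, the project is cancelled, contributions are refunded, and the deviator ends with 17, which is less than 17 − 2 + 30 = 45. Contributing more than 2 just wastes the excess. So contributing exactly 2 is a best response.
Each player's payoff: 17 − 2 + 30 = 45.

45 tokens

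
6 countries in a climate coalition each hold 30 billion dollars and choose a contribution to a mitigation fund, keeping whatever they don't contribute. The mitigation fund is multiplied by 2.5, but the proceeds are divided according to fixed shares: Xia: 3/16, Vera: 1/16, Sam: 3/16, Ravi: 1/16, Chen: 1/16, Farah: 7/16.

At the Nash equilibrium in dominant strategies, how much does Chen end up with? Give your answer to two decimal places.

Player j's private return per contributed unit is 2.5 × (j's share). Contributing is weakly dominant for j when that share is at least 1/2.5 = 0.4000, and contributing 0 is dominant otherwise.
The only share above 0.4000 is Farah's 7/16, contributing 30; the remaining 5 contribute 0. Total contributed: 30.
Chen keeps 30 and receives 2.5 × 30 × 1/16 = 4.69 from the mitigation fund, for a payoff of 34.69.

34.69 billion dollars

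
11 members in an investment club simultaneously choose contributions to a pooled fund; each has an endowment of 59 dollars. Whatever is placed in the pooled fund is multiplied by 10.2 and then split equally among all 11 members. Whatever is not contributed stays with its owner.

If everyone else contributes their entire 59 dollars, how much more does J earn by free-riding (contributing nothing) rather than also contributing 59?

4.29 dollars

Switching from a contribution of 59 to 0 lets J keep an extra 59 dollars, but lowers the pooled fund by 59, which costs J their own share of that drop: 10.2/11 × 59 = 54.71.
Net gain = 59 − 54.71 = 4.29. The private return per contributed unit (0.9273) is below 1, so free-riding is indeed the best response regardless of what the others do.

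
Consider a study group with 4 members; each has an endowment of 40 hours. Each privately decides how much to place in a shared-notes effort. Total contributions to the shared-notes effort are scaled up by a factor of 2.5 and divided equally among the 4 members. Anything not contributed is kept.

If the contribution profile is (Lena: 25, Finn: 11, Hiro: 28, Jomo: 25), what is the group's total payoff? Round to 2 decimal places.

293.50 hours

Total contributed: 25 + 11 + 28 + 25 = 89; total kept: 4 × 40 − 89 = 71.
The shared-notes effort pays out 2.5 × 89 = 222.50 in aggregate.
Group total = 71 + 222.50 = 293.50.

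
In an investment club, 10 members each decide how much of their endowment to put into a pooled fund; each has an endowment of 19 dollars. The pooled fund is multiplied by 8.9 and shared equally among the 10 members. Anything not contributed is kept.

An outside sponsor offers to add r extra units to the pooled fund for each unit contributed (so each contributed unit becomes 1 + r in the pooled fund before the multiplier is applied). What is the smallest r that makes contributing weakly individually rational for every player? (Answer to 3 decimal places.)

0.124

With matching at rate r, one contributed unit becomes (1 + r) in the pooled fund and returns 8.9 × (1 + r) / 10 to the contributor.
Setting this equal to 1: 1 + r = 10/8.9 = 1.1236.
So the minimum matching rate is r = 1.1236 − 1 = 0.124.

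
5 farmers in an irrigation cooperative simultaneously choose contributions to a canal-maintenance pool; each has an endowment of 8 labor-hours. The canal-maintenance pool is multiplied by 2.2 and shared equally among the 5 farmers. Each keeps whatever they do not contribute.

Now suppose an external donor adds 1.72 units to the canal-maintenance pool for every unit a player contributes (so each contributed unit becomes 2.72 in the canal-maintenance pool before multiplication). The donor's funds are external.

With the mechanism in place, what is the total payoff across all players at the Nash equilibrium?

239.36 labor-hours

Under the mechanism each unit contributed yields 2.2 × 2.72 / 5 = 1.1968 back to its contributor per unit of net cost, which exceeds 1, making full contribution the dominant choice for everyone.
So the Nash equilibrium is full contribution by all 5; the group earns 2.2 × 2.72 × 40 = 239.36.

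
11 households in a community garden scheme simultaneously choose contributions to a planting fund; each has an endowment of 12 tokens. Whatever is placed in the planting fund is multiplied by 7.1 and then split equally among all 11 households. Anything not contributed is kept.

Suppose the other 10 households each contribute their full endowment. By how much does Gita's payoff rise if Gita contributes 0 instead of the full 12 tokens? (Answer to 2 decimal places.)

4.25 tokens

Switching from a contribution of 12 to 0 lets Gita keep an extra 12 tokens, but lowers the planting fund by 12, which costs Gita their own share of that drop: 7.1/11 × 12 = 7.75.
Net gain = 12 − 7.75 = 4.25. The private return per contributed unit (0.6455) is below 1, so free-riding is indeed the best response regardless of what the others do.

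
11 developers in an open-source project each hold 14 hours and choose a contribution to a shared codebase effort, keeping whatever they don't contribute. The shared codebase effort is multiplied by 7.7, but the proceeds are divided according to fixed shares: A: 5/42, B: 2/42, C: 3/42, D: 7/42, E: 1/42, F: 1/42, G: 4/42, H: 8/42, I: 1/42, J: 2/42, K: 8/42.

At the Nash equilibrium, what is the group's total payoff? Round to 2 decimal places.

435.40 hours

Player j's private return per contributed unit is 7.7 × (j's share). Contributing is weakly dominant for j when that share is at least 1/7.7 = 0.1299, and contributing 0 is dominant otherwise.
D, H and K clear that bar, contributing 14 each; the remaining 8 contribute 0. Total contributed: 42.
The shared codebase effort pays out 7.7 × 42 = 323.40 in total (split across the unequal shares, but the aggregate is all that matters for the group sum).
The 8 free-riders keep 14 each, adding 112. Group total = 112 + 323.40 = 435.40.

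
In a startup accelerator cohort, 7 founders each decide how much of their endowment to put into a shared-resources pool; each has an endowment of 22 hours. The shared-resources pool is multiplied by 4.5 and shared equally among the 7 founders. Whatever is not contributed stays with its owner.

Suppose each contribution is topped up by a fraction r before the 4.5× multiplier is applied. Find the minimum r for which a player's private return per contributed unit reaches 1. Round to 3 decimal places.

0.556

With matching at rate r, one contributed unit becomes (1 + r) in the shared-resources pool and returns 4.5 × (1 + r) / 7 to the contributor.
Setting this equal to 1: 1 + r = 7/4.5 = 1.5556.
So the minimum matching rate is r = 1.5556 − 1 = 0.556.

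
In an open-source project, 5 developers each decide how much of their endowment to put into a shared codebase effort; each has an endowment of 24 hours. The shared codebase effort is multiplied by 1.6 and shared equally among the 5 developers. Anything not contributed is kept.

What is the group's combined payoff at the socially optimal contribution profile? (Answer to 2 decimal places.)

Each contributed unit returns 1.600 to the group as a whole (0.3200 to each of 5 players), which exceeds 1, so the social optimum is full contribution: group total = 1.600 × 120 = 192.00.

192.00 hours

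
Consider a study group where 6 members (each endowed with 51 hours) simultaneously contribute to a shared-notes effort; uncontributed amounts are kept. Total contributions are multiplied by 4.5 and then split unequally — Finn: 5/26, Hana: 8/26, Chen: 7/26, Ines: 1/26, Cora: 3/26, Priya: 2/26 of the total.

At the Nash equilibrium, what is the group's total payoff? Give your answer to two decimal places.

Player j's private return per contributed unit is 4.5 × (j's share). Contributing is weakly dominant for j when that share is at least 1/4.5 = 0.2222, and contributing 0 is dominant otherwise.
Hana and Chen clear that bar, contributing 51 each; the remaining 4 contribute 0. Total contributed: 102.
The shared-notes effort pays out 4.5 × 102 = 459.00 in total (split across the unequal shares, but the aggregate is all that matters for the group sum).
The 4 free-riders keep 51 each, adding 204. Group total = 204 + 459.00 = 663.00.

663.00 hours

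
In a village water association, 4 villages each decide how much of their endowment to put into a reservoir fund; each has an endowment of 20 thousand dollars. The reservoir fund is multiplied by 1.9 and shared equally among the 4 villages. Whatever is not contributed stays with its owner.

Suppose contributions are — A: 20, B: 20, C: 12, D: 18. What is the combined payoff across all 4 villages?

Total contributed: 20 + 20 + 12 + 18 = 70; total kept: 4 × 20 − 70 = 10.
The reservoir fund pays out 1.9 × 70 = 133.00 in aggregate.
Group total = 10 + 133.00 = 143.00.

143.00 thousand dollars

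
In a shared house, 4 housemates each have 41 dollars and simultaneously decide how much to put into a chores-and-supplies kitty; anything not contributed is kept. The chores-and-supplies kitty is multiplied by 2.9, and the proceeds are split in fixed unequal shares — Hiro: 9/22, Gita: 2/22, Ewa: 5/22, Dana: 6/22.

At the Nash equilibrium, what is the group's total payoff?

241.90 dollars

Player j's private return per contributed unit is 2.9 × (j's share). Contributing is weakly dominant for j when that share is at least 1/2.9 = 0.3448, and contributing 0 is dominant otherwise.
Only Hiro (9/22) clears that bar, contributing 41; the remaining 3 contribute 0. Total contributed: 41.
The chores-and-supplies kitty pays out 2.9 × 41 = 118.90 in total (split across the unequal shares, but the aggregate is all that matters for the group sum).
The 3 free-riders keep 41 each, adding 123. Group total = 123 + 118.90 = 241.90.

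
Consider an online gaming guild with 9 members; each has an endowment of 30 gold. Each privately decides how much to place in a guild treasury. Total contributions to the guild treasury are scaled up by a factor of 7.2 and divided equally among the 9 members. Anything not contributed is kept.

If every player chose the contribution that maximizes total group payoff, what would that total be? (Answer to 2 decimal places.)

Each contributed unit returns 7.200 to the group as a whole (0.8000 to each of 9 players), which exceeds 1, so the social optimum is full contribution: group total = 7.200 × 270 = 1944.00.

1944.00 gold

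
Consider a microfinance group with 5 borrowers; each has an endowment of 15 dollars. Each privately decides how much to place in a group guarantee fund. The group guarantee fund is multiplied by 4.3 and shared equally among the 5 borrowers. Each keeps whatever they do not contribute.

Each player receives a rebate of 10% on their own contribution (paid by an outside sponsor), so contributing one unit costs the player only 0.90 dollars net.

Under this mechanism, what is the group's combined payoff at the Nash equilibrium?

With the mechanism, a contributed unit returns (4.3/5) / 0.90 = 0.9556 per unit of net cost — still below 1 — so contributing 0 remains dominant for every player.
At the Nash equilibrium no one contributes; group total payoff = 5 × 15 = 75.

75.00 dollars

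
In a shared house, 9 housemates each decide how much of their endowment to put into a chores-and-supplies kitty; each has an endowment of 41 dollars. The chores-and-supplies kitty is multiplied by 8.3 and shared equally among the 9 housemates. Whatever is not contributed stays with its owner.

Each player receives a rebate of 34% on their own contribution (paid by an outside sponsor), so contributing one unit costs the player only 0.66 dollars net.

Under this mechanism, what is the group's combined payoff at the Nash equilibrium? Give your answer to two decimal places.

Under the mechanism each unit contributed yields (8.3/9) / 0.66 = 1.3973 back to its contributor per unit of net cost, which exceeds 1, making full contribution the dominant choice for everyone.
At the Nash equilibrium everyone contributes 41. Group total payoff = 9 × (41 × 0.34 + 8.3 × 41) = 3188.16.

3188.16 dollars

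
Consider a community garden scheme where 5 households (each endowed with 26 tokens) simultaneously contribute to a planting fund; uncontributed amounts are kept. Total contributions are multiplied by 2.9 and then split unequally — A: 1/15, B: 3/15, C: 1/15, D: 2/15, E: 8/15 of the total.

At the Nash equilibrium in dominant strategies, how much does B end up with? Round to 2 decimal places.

A player with share s gets back 2.9·s per unit contributed, so full contribution is dominant for anyone with s > 1/2.9 = 0.3448 and zero contribution is dominant for anyone below.
The only share above 0.3448 is E's 8/15, contributing 26; the remaining 4 contribute 0. Total contributed: 26.
B keeps 26 and receives 2.9 × 26 × 3/15 = 15.08 from the planting fund, for a payoff of 41.08.

41.08 tokens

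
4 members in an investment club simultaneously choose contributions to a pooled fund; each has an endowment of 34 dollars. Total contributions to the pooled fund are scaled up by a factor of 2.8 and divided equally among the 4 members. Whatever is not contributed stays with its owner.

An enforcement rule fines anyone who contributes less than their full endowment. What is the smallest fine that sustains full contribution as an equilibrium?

Given the others contribute fully, the best deviation is to contribute 0 (any partial contribution still incurs the fine and gives up units whose private return 0.7000 is below 1).
Deviating from 34 to 0 saves 34 dollars but forfeits the deviator's share of the drop in the pooled fund: 2.8/4 × 34 = 23.80.
So the deviation gain is 34 − 23.80 = 10.20, and the fine must be at least 10.20 dollars to wipe it out.

10.20 dollars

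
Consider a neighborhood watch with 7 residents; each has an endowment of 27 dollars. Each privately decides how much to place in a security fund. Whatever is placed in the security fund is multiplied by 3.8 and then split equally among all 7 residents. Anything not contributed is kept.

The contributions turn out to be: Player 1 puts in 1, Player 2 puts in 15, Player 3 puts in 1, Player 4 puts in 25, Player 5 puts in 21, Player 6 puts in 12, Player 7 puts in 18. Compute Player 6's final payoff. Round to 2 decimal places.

65.49 dollars

Total contributed: 1 + 15 + 1 + 25 + 21 + 12 + 18 = 93.
Each receives 3.8 × 93 / 7 = 50.49 from the security fund.
Player 6 keeps 27 − 12 = 15, so Player 6's payoff is 15 + 50.49 = 65.49.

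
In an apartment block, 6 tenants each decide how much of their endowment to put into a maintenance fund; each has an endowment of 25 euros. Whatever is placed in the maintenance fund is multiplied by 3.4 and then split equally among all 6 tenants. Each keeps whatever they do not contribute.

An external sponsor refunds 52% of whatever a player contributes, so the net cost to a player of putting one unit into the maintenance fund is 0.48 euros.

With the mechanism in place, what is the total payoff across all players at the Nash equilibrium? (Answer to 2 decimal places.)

588.00 euros

Under the mechanism each unit contributed yields (3.4/6) / 0.48 = 1.1806 back to its contributor per unit of net cost, which exceeds 1, making full contribution the dominant choice for everyone.
At the Nash equilibrium everyone contributes 25. Group total payoff = 6 × (25 × 0.52 + 3.4 × 25) = 588.00.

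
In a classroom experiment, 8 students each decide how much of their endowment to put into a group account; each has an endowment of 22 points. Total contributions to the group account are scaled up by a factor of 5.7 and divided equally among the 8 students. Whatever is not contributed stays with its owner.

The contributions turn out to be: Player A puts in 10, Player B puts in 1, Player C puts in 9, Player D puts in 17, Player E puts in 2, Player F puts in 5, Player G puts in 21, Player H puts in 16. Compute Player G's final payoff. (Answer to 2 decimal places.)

58.71 points

Total contributed: 10 + 1 + 9 + 17 + 2 + 5 + 21 + 16 = 81.
Each receives 5.7 × 81 / 8 = 57.71 from the group account.
Player G keeps 22 − 21 = 1, so Player G's payoff is 1 + 57.71 = 58.71.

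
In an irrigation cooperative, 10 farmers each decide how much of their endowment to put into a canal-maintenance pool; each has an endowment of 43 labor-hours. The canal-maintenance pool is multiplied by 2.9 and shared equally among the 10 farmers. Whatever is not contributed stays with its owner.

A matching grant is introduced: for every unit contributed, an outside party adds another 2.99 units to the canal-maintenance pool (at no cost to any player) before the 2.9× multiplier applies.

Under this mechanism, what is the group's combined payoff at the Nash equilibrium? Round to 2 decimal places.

4975.53 labor-hours

Under the mechanism each unit contributed yields 2.9 × 3.99 / 10 = 1.1571 back to its contributor per unit of net cost, which exceeds 1, making full contribution the dominant choice for everyone.
So the Nash equilibrium is full contribution by all 10; the group earns 2.9 × 3.99 × 430 = 4975.53.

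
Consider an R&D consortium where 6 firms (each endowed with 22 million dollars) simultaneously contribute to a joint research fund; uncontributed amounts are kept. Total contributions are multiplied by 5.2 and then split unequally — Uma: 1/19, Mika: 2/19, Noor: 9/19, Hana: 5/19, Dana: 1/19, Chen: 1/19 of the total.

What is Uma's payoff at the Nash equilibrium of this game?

Each unit j contributes comes back to j as 5.2 × (j's share), so j prefers to contribute only if that share exceeds 1/5.2 = 0.1923; otherwise keeping the unit dominates.
The shares above 0.1923 belong to Noor and Hana, contributing 22 each; the remaining 4 contribute 0. Total contributed: 44.
Uma keeps 22 and receives 5.2 × 44 × 1/19 = 12.04 from the joint research fund, for a payoff of 34.04.

34.04 million dollars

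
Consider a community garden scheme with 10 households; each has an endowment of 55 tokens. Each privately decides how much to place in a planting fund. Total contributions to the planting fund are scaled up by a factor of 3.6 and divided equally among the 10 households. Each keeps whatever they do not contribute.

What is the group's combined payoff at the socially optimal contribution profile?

Each contributed unit returns 3.600 to the group as a whole (0.3600 to each of 10 players), which exceeds 1, so the social optimum is full contribution: group total = 3.600 × 550 = 1980.00.

1980.00 tokens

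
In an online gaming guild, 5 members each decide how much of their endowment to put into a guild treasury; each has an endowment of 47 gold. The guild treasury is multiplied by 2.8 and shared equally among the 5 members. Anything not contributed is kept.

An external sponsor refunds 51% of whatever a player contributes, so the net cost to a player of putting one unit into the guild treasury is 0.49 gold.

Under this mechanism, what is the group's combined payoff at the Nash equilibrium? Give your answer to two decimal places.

777.85 gold

Under the mechanism each unit contributed yields (2.8/5) / 0.49 = 1.1429 back to its contributor per unit of net cost, which exceeds 1, making full contribution the dominant choice for everyone.
At the Nash equilibrium everyone contributes 47. Group total payoff = 5 × (47 × 0.51 + 2.8 × 47) = 777.85.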